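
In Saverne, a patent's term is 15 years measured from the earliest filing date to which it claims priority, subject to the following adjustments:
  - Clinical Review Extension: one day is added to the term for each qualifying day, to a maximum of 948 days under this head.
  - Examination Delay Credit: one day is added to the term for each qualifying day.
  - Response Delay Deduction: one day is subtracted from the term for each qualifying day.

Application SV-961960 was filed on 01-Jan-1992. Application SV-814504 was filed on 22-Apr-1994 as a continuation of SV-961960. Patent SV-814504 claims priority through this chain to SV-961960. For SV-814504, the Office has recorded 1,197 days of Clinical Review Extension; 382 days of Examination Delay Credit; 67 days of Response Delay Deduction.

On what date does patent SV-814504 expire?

Earliest priority filing: 1 January 1992.
Base term: 1 January 1992 + 15 years → 1 January 2007.
Clinical Review Extension: 1197 days claimed exceeds the 948-day cap, so +948 days → 6 August 2009.
Examination Delay Credit: +382 days → 23 August 2010.
Response Delay Deduction: −67 days → 17 June 2010.

2010-06-17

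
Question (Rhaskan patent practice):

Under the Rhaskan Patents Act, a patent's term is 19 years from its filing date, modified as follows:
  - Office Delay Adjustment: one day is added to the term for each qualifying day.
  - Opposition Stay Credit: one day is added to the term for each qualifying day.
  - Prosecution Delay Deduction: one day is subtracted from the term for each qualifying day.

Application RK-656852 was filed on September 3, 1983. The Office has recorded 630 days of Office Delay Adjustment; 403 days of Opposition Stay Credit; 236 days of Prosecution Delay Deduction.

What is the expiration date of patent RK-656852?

2004-11-08

Base term: filing date + 19 years → 3 September 2002.
Office Delay Adjustment: +630 days → 25 May 2004.
Opposition Stay Credit: +403 days → 2 July 2005.
Prosecution Delay Deduction: −236 days → 8 November 2004.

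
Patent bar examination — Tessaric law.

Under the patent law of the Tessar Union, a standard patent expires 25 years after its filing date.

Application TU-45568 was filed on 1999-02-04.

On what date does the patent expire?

Filing date + 25 years → 4 February 2024.

2024-02-04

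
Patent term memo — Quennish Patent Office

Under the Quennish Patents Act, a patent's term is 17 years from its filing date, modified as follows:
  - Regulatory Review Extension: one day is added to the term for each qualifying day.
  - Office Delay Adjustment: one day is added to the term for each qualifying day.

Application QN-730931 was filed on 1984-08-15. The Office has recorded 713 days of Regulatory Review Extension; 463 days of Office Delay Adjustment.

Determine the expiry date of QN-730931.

November 3, 2004

Base term: filing date + 17 years → 15 August 2001.
Regulatory Review Extension: +713 days → 29 July 2003.
Office Delay Adjustment: +463 days → 3 November 2004.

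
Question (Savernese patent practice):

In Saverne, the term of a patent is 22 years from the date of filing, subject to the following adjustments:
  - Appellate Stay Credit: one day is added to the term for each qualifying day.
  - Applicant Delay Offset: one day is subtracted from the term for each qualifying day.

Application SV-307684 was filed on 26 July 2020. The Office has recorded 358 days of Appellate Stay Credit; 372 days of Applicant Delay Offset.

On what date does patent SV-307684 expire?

Base term: filing date + 22 years → 26 July 2042.
Appellate Stay Credit: +358 days → 19 July 2043.
Applicant Delay Offset: −372 days → 12 July 2042.

July 12, 2042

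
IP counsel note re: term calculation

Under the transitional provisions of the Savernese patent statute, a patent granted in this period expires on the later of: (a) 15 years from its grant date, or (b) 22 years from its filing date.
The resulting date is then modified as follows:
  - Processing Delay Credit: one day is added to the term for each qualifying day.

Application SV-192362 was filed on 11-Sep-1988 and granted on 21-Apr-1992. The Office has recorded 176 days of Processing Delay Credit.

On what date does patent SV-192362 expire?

March 6, 2011

(a) grant + 15 years → 21 April 2007.
(b) filing + 22 years → 11 September 2010.
Later of the two: 11 September 2010.
Processing Delay Credit: +176 days → 6 March 2011.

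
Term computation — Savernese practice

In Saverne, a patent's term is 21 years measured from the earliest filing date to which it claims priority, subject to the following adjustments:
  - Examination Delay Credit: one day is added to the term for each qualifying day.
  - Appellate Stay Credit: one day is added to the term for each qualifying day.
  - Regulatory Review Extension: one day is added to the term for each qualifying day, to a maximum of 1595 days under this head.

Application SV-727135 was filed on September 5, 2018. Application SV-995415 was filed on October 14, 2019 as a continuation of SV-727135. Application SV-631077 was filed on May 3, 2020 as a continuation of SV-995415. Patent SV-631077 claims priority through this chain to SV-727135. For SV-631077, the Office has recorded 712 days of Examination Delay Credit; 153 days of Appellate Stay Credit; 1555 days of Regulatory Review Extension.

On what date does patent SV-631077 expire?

April 21, 2046

Earliest priority filing: 5 September 2018.
Base term: 5 September 2018 + 21 years → 5 September 2039.
Examination Delay Credit: +712 days → 17 August 2041.
Appellate Stay Credit: +153 days → 17 January 2042.
Regulatory Review Extension: 1555 days (within the 1595-day cap) → +1555 days → 21 April 2046.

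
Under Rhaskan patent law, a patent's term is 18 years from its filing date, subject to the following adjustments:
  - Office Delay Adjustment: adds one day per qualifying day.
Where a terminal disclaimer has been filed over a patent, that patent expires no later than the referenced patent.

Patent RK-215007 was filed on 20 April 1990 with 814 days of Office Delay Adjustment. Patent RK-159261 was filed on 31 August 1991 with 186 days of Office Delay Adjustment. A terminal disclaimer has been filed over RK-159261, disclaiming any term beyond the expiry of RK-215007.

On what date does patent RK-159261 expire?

Natural term of RK-159261:
  Base: filing + 18 years → 31 August 2009.
  Office Delay Adjustment: +186 days → 5 March 2010.
Expiry of referenced patent RK-215007:
  Base: filing + 18 years → 20 April 2008.
  Office Delay Adjustment: +814 days → 13 July 2010.
Terminal disclaimer: RK-159261 expires on the earlier of 5 March 2010 and 13 July 2010.

March 5, 2010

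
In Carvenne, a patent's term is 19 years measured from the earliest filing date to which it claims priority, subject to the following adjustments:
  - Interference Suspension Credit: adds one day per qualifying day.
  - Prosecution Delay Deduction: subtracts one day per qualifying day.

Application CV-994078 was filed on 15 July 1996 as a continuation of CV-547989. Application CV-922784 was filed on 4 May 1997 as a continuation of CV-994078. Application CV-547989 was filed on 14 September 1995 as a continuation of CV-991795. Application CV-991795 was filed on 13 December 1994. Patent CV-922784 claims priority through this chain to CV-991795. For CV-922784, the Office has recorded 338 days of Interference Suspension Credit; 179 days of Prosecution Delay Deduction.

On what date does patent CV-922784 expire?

May 21, 2014

Earliest priority filing: 13 December 1994.
Base term: 13 December 1994 + 19 years → 13 December 2013.
Interference Suspension Credit: +338 days → 16 November 2014.
Prosecution Delay Deduction: −179 days → 21 May 2014.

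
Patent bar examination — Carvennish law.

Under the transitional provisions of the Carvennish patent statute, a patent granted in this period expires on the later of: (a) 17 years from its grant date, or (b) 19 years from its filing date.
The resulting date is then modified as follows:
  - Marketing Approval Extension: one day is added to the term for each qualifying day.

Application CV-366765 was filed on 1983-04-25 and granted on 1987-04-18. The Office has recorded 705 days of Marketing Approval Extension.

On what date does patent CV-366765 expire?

2006-03-24

(a) grant + 17 years → 18 April 2004.
(b) filing + 19 years → 25 April 2002.
Later of the two: 18 April 2004.
Marketing Approval Extension: +705 days → 24 March 2006.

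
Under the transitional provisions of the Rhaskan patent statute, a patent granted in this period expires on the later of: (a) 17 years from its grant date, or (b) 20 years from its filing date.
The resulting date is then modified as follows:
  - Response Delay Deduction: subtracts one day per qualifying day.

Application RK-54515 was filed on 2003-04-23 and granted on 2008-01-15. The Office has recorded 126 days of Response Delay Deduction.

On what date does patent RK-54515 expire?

September 11, 2024

(a) grant + 17 years → 15 January 2025.
(b) filing + 20 years → 23 April 2023.
Later of the two: 15 January 2025.
Response Delay Deduction: −126 days → 11 September 2024.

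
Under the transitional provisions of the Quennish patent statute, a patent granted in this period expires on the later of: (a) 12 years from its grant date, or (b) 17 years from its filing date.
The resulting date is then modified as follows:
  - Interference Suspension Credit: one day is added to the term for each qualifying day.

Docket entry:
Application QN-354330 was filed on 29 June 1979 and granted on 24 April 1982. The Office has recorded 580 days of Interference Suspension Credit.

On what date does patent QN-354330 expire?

January 30, 1998

(a) grant + 12 years → 24 April 1994.
(b) filing + 17 years → 29 June 1996.
Later of the two: 29 June 1996.
Interference Suspension Credit: +580 days → 30 January 1998.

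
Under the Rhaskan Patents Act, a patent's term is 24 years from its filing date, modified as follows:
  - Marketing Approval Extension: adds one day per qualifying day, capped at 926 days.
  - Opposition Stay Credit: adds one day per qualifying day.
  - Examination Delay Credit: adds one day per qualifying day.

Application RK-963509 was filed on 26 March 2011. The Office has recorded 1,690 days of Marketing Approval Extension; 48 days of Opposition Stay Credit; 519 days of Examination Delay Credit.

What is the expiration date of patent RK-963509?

2039-04-27

Base term: filing date + 24 years → 26 March 2035.
Marketing Approval Extension: 1690 days claimed exceeds the 926-day cap, so +926 days → 7 October 2037.
Opposition Stay Credit: +48 days → 24 November 2037.
Examination Delay Credit: +519 days → 27 April 2039.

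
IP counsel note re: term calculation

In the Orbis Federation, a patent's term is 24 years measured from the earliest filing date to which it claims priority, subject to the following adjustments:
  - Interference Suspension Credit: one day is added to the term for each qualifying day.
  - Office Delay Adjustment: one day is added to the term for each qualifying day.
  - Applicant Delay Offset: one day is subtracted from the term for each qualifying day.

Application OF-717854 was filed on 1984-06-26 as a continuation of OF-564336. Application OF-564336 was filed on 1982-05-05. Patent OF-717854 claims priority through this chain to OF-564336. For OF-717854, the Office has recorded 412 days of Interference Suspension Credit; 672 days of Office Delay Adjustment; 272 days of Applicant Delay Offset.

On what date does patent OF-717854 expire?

Earliest priority filing: 5 May 1982.
Base term: 5 May 1982 + 24 years → 5 May 2006.
Interference Suspension Credit: +412 days → 21 June 2007.
Office Delay Adjustment: +672 days → 23 April 2009.
Applicant Delay Offset: −272 days → 25 July 2008.

July 25, 2008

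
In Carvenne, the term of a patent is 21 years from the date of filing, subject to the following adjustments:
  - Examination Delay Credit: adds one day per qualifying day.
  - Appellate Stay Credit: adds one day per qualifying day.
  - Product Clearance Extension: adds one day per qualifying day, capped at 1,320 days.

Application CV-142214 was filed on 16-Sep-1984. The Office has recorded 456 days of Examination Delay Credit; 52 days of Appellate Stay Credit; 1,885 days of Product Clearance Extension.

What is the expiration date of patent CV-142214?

2010-09-18

Base term: filing date + 21 years → 16 September 2005.
Examination Delay Credit: +456 days → 16 December 2006.
Appellate Stay Credit: +52 days → 6 February 2007.
Product Clearance Extension: 1885 days claimed exceeds the 1320-day cap, so +1320 days → 18 September 2010.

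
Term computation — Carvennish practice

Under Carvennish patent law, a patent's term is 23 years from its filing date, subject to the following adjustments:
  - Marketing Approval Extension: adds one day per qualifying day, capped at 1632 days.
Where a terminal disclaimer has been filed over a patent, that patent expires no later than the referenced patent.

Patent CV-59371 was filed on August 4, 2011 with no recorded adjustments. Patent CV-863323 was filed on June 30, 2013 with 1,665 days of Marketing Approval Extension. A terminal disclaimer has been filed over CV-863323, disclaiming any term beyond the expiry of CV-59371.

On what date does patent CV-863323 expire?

August 4, 2034

Natural term of CV-863323:
  Base: filing + 23 years → 30 June 2036.
  Marketing Approval Extension: 1665 days claimed exceeds the 1632-day cap, so +1632 days → 18 December 2040.
Expiry of referenced patent CV-59371:
  Base: filing + 23 years → 4 August 2034.
Terminal disclaimer: CV-863323 expires on the earlier of 18 December 2040 and 4 August 2034.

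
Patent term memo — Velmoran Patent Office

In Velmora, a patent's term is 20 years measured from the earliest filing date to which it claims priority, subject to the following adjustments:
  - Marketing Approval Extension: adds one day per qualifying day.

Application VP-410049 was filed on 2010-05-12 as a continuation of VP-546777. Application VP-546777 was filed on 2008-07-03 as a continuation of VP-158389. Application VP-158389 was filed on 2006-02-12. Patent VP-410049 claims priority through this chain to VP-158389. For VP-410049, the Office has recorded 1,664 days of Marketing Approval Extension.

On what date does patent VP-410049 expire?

Earliest priority filing: 12 February 2006.
Base term: 12 February 2006 + 20 years → 12 February 2026.
Marketing Approval Extension: +1664 days → 3 September 2030.

2030-09-03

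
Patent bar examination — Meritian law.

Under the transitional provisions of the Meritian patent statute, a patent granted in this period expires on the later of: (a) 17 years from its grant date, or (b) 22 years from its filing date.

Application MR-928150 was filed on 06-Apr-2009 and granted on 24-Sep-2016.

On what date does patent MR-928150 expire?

(a) grant + 17 years → 24 September 2033.
(b) filing + 22 years → 6 April 2031.
Later of the two: 24 September 2033.

2033-09-24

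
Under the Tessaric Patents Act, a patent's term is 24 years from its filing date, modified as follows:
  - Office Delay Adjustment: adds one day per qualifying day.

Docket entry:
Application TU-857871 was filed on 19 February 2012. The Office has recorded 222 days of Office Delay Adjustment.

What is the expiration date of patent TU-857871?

Base term: filing date + 24 years → 19 February 2036.
Office Delay Adjustment: +222 days → 28 September 2036.

2036-09-28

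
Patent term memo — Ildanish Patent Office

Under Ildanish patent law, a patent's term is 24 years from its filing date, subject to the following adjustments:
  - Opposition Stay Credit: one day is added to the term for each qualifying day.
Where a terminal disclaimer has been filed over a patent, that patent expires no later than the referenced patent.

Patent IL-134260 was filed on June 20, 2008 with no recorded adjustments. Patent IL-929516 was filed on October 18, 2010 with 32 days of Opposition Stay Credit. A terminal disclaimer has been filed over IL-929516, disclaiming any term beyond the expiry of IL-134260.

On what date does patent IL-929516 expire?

2032-06-20

Natural term of IL-929516:
  Base: filing + 24 years → 18 October 2034.
  Opposition Stay Credit: +32 days → 19 November 2034.
Expiry of referenced patent IL-134260:
  Base: filing + 24 years → 20 June 2032.
Terminal disclaimer: IL-929516 expires on the earlier of 19 November 2034 and 20 June 2032.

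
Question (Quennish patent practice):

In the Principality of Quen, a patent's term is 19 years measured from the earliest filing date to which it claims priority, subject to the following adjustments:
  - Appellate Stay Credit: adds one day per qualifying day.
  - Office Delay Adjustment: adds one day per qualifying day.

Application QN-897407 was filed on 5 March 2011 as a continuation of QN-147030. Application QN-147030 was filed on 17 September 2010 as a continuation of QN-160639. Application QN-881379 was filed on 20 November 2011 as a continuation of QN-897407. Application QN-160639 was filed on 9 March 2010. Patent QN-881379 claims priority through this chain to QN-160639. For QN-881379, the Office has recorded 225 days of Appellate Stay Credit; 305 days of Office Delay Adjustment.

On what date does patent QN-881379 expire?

Earliest priority filing: 9 March 2010.
Base term: 9 March 2010 + 19 years → 9 March 2029.
Appellate Stay Credit: +225 days → 20 October 2029.
Office Delay Adjustment: +305 days → 21 August 2030.

August 21, 2030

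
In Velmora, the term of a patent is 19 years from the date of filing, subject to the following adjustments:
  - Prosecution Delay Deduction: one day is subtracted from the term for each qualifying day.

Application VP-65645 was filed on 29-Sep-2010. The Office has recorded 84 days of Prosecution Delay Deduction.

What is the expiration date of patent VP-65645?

Base term: filing date + 19 years → 29 September 2029.
Prosecution Delay Deduction: −84 days → 7 July 2029.

July 7, 2029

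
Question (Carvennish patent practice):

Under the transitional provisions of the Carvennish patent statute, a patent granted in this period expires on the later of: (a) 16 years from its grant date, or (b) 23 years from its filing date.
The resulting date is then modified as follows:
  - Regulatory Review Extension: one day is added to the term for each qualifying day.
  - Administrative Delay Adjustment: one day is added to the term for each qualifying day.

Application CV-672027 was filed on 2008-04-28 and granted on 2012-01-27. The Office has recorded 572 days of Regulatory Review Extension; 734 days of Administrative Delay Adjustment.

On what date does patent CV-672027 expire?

November 24, 2034

(a) grant + 16 years → 27 January 2028.
(b) filing + 23 years → 28 April 2031.
Later of the two: 28 April 2031.
Regulatory Review Extension: +572 days → 20 November 2032.
Administrative Delay Adjustment: +734 days → 24 November 2034.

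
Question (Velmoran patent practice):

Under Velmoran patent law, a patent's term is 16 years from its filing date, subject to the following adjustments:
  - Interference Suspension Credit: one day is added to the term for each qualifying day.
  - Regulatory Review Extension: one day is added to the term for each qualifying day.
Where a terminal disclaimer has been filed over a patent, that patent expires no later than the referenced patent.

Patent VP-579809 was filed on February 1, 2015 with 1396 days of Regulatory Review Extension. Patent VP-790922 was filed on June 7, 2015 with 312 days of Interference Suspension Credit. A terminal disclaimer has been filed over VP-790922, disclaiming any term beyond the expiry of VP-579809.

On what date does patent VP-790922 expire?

April 14, 2032

Natural term of VP-790922:
  Base: filing + 16 years → 7 June 2031.
  Interference Suspension Credit: +312 days → 14 April 2032.
Expiry of referenced patent VP-579809:
  Base: filing + 16 years → 1 February 2031.
  Regulatory Review Extension: +1396 days → 28 November 2034.
Terminal disclaimer: VP-790922 expires on the earlier of 14 April 2032 and 28 November 2034.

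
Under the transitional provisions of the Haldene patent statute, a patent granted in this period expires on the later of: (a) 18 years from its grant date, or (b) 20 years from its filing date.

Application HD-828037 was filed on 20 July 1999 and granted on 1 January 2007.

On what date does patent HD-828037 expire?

January 1, 2025

(a) grant + 18 years → 1 January 2025.
(b) filing + 20 years → 20 July 2019.
Later of the two: 1 January 2025.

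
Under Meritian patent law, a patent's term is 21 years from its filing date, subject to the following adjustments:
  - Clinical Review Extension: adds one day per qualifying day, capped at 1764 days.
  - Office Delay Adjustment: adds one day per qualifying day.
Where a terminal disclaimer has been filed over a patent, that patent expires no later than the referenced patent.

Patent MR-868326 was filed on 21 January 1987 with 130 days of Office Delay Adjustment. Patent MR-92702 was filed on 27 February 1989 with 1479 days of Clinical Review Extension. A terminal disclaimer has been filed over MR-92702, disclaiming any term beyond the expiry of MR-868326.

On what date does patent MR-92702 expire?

May 30, 2008

Natural term of MR-92702:
  Base: filing + 21 years → 27 February 2010.
  Clinical Review Extension: 1479 days (within the 1764-day cap) → +1479 days → 17 March 2014.
Expiry of referenced patent MR-868326:
  Base: filing + 21 years → 21 January 2008.
  Office Delay Adjustment: +130 days → 30 May 2008.
Terminal disclaimer: MR-92702 expires on the earlier of 17 March 2014 and 30 May 2008.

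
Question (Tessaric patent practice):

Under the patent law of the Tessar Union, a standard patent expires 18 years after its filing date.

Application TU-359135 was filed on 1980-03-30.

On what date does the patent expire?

March 30, 1998

Filing date + 18 years → 30 March 1998.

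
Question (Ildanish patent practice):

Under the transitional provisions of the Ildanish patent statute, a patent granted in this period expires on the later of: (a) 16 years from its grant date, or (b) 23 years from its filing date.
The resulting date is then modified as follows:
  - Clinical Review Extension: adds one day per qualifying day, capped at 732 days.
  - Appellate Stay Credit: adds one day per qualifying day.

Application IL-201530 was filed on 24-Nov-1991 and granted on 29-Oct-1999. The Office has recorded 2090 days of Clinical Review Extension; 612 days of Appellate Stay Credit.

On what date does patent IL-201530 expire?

(a) grant + 16 years → 29 October 2015.
(b) filing + 23 years → 24 November 2014.
Later of the two: 29 October 2015.
Clinical Review Extension: 2090 days claimed exceeds the 732-day cap, so +732 days → 30 October 2017.
Appellate Stay Credit: +612 days → 4 July 2019.

July 4, 2019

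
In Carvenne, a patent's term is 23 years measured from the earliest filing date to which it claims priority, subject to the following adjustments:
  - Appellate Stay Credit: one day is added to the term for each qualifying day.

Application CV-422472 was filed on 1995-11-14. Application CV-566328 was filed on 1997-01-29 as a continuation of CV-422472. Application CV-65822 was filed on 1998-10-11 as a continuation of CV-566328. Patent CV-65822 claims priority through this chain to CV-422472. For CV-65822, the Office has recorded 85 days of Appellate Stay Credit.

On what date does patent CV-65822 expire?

2019-02-07

Earliest priority filing: 14 November 1995.
Base term: 14 November 1995 + 23 years → 14 November 2018.
Appellate Stay Credit: +85 days → 7 February 2019.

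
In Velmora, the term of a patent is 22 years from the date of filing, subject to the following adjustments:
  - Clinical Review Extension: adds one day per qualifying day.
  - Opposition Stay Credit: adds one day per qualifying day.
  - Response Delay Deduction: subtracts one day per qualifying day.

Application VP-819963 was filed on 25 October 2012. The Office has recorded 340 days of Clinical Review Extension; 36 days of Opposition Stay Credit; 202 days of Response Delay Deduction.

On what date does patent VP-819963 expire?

April 17, 2035

Base term: filing date + 22 years → 25 October 2034.
Clinical Review Extension: +340 days → 30 September 2035.
Opposition Stay Credit: +36 days → 5 November 2035.
Response Delay Deduction: −202 days → 17 April 2035.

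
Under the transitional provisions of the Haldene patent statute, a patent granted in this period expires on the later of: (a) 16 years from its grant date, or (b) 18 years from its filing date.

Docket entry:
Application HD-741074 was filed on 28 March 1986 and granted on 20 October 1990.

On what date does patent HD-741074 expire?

(a) grant + 16 years → 20 October 2006.
(b) filing + 18 years → 28 March 2004.
Later of the two: 20 October 2006.

October 20, 2006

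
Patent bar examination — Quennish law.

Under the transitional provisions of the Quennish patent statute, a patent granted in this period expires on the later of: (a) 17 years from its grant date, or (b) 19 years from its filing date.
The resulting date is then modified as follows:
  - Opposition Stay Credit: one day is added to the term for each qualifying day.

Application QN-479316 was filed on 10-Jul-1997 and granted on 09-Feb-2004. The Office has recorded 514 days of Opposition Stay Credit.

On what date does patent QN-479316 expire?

(a) grant + 17 years → 9 February 2021.
(b) filing + 19 years → 10 July 2016.
Later of the two: 9 February 2021.
Opposition Stay Credit: +514 days → 8 July 2022.

July 8, 2022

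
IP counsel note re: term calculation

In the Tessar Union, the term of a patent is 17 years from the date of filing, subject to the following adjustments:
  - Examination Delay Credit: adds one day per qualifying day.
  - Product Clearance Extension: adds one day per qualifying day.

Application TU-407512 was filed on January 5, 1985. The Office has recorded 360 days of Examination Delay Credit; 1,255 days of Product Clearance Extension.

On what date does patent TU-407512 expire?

June 8, 2006

Base term: filing date + 17 years → 5 January 2002.
Examination Delay Credit: +360 days → 31 December 2002.
Product Clearance Extension: +1255 days → 8 June 2006.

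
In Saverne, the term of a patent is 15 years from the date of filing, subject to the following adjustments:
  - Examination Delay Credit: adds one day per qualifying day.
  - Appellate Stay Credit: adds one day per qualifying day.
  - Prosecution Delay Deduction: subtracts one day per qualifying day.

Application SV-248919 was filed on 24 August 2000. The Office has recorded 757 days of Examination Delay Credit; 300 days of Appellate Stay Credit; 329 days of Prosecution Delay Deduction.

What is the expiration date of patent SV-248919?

Base term: filing date + 15 years → 24 August 2015.
Examination Delay Credit: +757 days → 19 September 2017.
Appellate Stay Credit: +300 days → 16 July 2018.
Prosecution Delay Deduction: −329 days → 21 August 2017.

August 21, 2017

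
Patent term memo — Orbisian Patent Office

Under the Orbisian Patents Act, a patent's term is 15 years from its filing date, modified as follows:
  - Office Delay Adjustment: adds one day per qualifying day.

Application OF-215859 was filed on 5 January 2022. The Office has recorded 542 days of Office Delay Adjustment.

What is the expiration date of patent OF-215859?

Base term: filing date + 15 years → 5 January 2037.
Office Delay Adjustment: +542 days → 1 July 2038.

2038-07-01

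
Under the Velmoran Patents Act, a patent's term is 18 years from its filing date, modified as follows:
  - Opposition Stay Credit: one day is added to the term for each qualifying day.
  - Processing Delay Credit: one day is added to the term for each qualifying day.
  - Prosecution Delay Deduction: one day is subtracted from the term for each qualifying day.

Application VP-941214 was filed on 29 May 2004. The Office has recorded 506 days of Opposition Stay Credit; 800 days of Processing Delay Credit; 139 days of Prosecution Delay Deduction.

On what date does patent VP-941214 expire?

2025-08-08

Base term: filing date + 18 years → 29 May 2022.
Opposition Stay Credit: +506 days → 17 October 2023.
Processing Delay Credit: +800 days → 25 December 2025.
Prosecution Delay Deduction: −139 days → 8 August 2025.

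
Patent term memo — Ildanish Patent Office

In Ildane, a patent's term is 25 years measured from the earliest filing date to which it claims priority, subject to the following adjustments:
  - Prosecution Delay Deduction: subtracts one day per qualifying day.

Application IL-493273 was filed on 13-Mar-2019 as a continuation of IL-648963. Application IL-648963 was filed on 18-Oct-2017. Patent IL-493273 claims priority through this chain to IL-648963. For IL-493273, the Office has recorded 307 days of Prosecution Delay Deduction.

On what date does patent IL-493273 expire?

Earliest priority filing: 18 October 2017.
Base term: 18 October 2017 + 25 years → 18 October 2042.
Prosecution Delay Deduction: −307 days → 15 December 2041.

2041-12-15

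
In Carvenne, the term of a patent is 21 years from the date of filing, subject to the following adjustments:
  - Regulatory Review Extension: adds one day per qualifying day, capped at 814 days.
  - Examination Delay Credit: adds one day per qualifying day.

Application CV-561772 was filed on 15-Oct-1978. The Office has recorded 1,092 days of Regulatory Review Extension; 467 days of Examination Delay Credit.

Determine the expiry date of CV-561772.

April 18, 2003

Base term: filing date + 21 years → 15 October 1999.
Regulatory Review Extension: 1092 days claimed exceeds the 814-day cap, so +814 days → 6 January 2002.
Examination Delay Credit: +467 days → 18 April 2003.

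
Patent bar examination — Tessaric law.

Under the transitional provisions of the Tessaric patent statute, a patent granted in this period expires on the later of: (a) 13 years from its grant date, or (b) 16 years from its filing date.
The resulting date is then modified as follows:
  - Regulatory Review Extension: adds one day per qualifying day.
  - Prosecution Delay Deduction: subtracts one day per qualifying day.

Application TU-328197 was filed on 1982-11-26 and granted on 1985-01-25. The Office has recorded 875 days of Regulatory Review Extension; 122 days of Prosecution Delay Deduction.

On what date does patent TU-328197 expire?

(a) grant + 13 years → 25 January 1998.
(b) filing + 16 years → 26 November 1998.
Later of the two: 26 November 1998.
Regulatory Review Extension: +875 days → 19 April 2001.
Prosecution Delay Deduction: −122 days → 18 December 2000.

December 18, 2000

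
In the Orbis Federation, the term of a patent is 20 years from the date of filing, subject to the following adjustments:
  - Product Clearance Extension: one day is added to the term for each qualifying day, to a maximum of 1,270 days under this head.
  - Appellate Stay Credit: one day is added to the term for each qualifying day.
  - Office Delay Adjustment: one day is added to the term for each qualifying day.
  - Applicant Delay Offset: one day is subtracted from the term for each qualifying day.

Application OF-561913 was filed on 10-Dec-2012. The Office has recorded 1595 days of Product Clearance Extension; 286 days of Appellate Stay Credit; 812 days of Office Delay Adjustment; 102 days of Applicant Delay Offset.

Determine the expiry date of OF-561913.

Base term: filing date + 20 years → 10 December 2032.
Product Clearance Extension: 1595 days claimed exceeds the 1270-day cap, so +1270 days → 2 June 2036.
Appellate Stay Credit: +286 days → 15 March 2037.
Office Delay Adjustment: +812 days → 5 June 2039.
Applicant Delay Offset: −102 days → 23 February 2039.

February 23, 2039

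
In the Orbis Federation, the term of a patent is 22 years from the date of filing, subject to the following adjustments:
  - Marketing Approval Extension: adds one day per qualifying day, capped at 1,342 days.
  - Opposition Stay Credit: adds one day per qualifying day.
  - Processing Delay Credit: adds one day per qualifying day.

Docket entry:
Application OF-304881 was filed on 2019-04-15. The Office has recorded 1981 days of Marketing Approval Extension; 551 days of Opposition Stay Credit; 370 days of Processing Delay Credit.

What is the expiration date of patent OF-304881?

Base term: filing date + 22 years → 15 April 2041.
Marketing Approval Extension: 1981 days claimed exceeds the 1342-day cap, so +1342 days → 17 December 2044.
Opposition Stay Credit: +551 days → 21 June 2046.
Processing Delay Credit: +370 days → 26 June 2047.

2047-06-26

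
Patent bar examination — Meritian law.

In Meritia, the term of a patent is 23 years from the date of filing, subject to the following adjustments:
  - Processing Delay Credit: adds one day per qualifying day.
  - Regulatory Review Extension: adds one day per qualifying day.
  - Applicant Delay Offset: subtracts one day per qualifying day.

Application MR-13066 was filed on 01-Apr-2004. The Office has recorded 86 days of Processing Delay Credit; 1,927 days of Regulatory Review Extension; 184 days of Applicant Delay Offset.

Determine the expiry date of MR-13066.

April 3, 2032

Base term: filing date + 23 years → 1 April 2027.
Processing Delay Credit: +86 days → 26 June 2027.
Regulatory Review Extension: +1927 days → 4 October 2032.
Applicant Delay Offset: −184 days → 3 April 2032.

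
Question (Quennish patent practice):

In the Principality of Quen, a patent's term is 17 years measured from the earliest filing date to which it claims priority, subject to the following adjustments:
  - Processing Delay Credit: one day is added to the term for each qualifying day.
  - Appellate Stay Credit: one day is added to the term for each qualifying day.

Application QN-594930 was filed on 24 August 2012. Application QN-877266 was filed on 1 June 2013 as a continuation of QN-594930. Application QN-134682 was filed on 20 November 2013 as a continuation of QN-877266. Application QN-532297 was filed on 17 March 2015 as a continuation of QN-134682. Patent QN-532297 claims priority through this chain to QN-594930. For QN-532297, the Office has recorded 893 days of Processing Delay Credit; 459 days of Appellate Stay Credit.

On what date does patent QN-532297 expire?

2033-05-07

Earliest priority filing: 24 August 2012.
Base term: 24 August 2012 + 17 years → 24 August 2029.
Processing Delay Credit: +893 days → 3 February 2032.
Appellate Stay Credit: +459 days → 7 May 2033.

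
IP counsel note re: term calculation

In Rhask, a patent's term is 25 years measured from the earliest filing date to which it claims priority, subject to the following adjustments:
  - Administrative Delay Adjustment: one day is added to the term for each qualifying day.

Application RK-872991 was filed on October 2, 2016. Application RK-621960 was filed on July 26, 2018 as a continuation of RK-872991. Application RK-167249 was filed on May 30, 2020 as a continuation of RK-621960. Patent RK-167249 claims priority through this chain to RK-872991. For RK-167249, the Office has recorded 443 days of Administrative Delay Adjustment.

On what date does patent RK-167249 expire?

2042-12-19

Earliest priority filing: 2 October 2016.
Base term: 2 October 2016 + 25 years → 2 October 2041.
Administrative Delay Adjustment: +443 days → 19 December 2042.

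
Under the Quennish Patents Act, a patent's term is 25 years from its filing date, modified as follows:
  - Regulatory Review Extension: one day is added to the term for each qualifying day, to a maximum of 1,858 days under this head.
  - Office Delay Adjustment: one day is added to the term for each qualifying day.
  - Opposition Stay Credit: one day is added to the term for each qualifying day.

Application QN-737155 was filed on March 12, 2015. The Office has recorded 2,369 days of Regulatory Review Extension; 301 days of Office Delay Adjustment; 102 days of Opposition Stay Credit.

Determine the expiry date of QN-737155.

Base term: filing date + 25 years → 12 March 2040.
Regulatory Review Extension: 2369 days claimed exceeds the 1858-day cap, so +1858 days → 13 April 2045.
Office Delay Adjustment: +301 days → 8 February 2046.
Opposition Stay Credit: +102 days → 21 May 2046.

May 21, 2046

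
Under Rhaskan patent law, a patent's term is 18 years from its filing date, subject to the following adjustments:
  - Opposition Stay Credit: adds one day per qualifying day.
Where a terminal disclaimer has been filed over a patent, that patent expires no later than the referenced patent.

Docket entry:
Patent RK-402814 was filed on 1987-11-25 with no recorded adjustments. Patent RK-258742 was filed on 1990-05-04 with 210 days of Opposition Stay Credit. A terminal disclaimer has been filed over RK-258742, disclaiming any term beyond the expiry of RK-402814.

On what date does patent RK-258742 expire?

2005-11-25

Natural term of RK-258742:
  Base: filing + 18 years → 4 May 2008.
  Opposition Stay Credit: +210 days → 30 November 2008.
Expiry of referenced patent RK-402814:
  Base: filing + 18 years → 25 November 2005.
Terminal disclaimer: RK-258742 expires on the earlier of 30 November 2008 and 25 November 2005.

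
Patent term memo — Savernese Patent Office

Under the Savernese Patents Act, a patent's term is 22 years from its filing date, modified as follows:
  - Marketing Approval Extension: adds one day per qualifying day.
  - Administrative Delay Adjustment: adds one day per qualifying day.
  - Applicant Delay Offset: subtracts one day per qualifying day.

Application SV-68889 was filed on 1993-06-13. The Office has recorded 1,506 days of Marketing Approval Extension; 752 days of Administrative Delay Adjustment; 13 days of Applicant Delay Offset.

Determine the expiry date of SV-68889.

August 5, 2021

Base term: filing date + 22 years → 13 June 2015.
Marketing Approval Extension: +1506 days → 28 July 2019.
Administrative Delay Adjustment: +752 days → 18 August 2021.
Applicant Delay Offset: −13 days → 5 August 2021.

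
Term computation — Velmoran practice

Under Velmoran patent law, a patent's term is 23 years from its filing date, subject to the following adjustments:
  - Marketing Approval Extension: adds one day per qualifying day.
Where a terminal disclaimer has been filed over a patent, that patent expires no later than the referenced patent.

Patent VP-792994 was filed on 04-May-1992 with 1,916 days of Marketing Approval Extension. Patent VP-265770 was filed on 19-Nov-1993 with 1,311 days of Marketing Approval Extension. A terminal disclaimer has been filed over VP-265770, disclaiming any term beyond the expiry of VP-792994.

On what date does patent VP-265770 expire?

Natural term of VP-265770:
  Base: filing + 23 years → 19 November 2016.
  Marketing Approval Extension: +1311 days → 22 June 2020.
Expiry of referenced patent VP-792994:
  Base: filing + 23 years → 4 May 2015.
  Marketing Approval Extension: +1916 days → 1 August 2020.
Terminal disclaimer: VP-265770 expires on the earlier of 22 June 2020 and 1 August 2020.

June 22, 2020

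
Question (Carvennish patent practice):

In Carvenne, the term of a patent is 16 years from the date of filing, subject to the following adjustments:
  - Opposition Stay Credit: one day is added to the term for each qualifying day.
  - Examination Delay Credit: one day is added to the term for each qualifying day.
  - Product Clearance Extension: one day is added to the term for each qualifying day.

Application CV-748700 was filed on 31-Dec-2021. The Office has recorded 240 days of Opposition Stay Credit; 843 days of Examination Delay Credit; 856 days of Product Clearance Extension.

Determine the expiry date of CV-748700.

2043-04-23

Base term: filing date + 16 years → 31 December 2037.
Opposition Stay Credit: +240 days → 28 August 2038.
Examination Delay Credit: +843 days → 18 December 2040.
Product Clearance Extension: +856 days → 23 April 2043.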